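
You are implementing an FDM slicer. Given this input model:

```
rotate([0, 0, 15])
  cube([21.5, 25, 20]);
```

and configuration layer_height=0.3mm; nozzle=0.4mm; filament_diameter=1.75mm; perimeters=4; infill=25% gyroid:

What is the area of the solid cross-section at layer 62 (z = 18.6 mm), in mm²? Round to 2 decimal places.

At z = 18.6 mm: the 21.5×25 cube contributes its full rectangle (area 537.50 mm²); (whole slice rotated 15° about Z — lengths, areas and connectivity unchanged). Overall, the cross-section is a single solid region. Net area = 537.50 mm².

537.50 mm²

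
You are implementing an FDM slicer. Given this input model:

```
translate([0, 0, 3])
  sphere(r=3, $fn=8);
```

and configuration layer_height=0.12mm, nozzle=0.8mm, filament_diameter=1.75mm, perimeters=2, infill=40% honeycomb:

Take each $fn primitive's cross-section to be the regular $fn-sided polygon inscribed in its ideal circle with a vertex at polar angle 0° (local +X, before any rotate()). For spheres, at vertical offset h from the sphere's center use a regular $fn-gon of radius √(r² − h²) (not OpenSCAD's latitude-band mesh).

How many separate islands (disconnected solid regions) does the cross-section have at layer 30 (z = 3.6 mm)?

1

At z = 3.6 mm: the r=3 sphere contributes a regular 8-gon of circumradius √(3²−0.6²) = 2.939. Overall, the cross-section is a single solid region. Island count = 1.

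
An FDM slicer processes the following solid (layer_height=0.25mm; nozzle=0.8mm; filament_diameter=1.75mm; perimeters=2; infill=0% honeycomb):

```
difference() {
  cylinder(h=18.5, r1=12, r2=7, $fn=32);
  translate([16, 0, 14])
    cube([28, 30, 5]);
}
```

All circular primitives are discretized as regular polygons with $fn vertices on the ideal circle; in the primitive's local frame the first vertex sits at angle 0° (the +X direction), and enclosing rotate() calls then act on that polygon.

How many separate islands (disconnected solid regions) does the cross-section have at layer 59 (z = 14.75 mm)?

1

At z = 14.75 mm: the cone (r1=12→r2=7) has section circumradius 8.014 here — a regular 32-gon; the cube at (16, 0) is present — its section is the full 28×30 rectangle; Subtracting the remaining from the first: starting from the cone, the 28×30 cube at (16, 0) misses the remaining region (no effect) — 1 connected region. Overall, the cross-section is a single solid region. Island count = 1.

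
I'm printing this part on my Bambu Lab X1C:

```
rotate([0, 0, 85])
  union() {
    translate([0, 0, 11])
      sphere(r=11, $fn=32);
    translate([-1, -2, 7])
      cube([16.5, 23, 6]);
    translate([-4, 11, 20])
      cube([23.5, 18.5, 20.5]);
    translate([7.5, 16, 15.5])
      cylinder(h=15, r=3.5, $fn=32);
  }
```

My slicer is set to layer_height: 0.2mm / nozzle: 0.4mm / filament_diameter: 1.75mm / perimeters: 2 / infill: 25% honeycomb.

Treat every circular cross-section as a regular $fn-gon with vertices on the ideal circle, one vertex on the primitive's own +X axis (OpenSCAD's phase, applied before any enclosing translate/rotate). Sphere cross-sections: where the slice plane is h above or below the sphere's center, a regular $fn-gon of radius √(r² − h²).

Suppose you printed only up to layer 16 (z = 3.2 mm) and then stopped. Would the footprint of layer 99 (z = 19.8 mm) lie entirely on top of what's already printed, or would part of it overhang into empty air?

part overhangs

Compare the two slices. At z = 3.2: the r=11 sphere slices to a regular 32-gon of circumradius 7.756 (√(r²−h²) with h=7.8 from center) (area = (32/2)·7.756²·sin(360°/32) = 187.79 mm²); the cube at (-1, -2) does not reach this height (z outside [7, 13]); the cube at (-4, 11) is absent (z outside [20, 40.5]); the cylinder at (7.5, 16) is absent (z outside [15.5, 30.5]); Merging all regions: only the r=11 sphere is present, so the union is just that shape — area = 187.79 mm²; (whole slice rotated 85° about Z — lengths, areas and connectivity unchanged). At z = 19.8: the sphere: section is a regular 32-gon, circumradius = √(r²−h²) = √(11²−8.8²) = 6.600 (area = (32/2)·6.600²·sin(360°/32) = 135.97 mm²); the cube at (-1, -2) does not reach this height (z outside [7, 13]); the cube at (-4, 11) is absent (z outside [20, 40.5]); the cylinder at (7.5, 16): section is a regular 32-gon, circumradius r=3.5 (area = (32/2)·3.500²·sin(360°/32) = 38.24 mm²); Combining (union): the 2 present regions are separate (no shared area or edge), so areas and boundary lengths simply add and each stays a separate island — area = 174.21 mm²; (whole slice rotated 85° about Z — lengths, areas and connectivity unchanged). Checking containment: at z = 19.8 the cross-section extends beyond the z = 3.2 cross-section by about 38.24 mm².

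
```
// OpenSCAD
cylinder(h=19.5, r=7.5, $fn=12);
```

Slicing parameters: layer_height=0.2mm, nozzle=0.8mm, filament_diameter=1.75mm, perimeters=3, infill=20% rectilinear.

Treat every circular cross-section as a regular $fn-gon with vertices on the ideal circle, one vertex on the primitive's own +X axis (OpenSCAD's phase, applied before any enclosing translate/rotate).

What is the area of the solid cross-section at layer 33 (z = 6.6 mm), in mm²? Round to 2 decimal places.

168.75 mm²

At z = 6.6 mm: the cylinder: section is a regular 12-gon, circumradius r=7.5 (area = (12/2)·7.500²·sin(360°/12) = 168.75 mm²). Overall, the cross-section is a single solid region. Net area = 168.75 mm².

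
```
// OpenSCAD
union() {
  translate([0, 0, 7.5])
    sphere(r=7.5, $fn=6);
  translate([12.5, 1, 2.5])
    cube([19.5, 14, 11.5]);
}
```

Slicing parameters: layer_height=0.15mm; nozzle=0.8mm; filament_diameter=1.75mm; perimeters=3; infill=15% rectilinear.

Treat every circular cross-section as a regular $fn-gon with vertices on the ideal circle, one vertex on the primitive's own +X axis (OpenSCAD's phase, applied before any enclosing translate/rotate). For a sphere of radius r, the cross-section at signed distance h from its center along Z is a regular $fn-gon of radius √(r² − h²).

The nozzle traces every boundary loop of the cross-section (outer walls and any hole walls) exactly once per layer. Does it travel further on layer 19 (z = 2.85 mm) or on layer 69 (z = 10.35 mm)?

layer 69 (z = 10.35 mm)

Layer 19 (z = 2.85): the sphere: section is a regular 6-gon, circumradius = √(r²−h²) = √(7.5²−4.65²) = 5.885 (perimeter = 2·6·5.885·sin(180°/6) = 35.31 mm); the cube at (12.5, 1) (footprint 19.5×14) is included at this height (perimeter 67.00 mm); Taking the union: the 2 present regions are separate (no shared area or edge), so areas and boundary lengths simply add and each stays a separate island — boundary = 102.31 mm. So its perimeter = 102.31 mm. Layer 69 (z = 10.35): the sphere: section is a regular 6-gon, circumradius = √(r²−h²) = √(7.5²−2.85²) = 6.937 (perimeter = 2·6·6.937·sin(180°/6) = 41.62 mm); the cube at (12.5, 1) (footprint 19.5×14) is included at this height (perimeter 67.00 mm); Taking the union: the 2 present regions are separate (no shared area or edge), so areas and boundary lengths simply add and each stays a separate island — boundary = 108.62 mm. So its perimeter = 108.62 mm. Layer 69 is larger (108.62 vs 102.31 mm).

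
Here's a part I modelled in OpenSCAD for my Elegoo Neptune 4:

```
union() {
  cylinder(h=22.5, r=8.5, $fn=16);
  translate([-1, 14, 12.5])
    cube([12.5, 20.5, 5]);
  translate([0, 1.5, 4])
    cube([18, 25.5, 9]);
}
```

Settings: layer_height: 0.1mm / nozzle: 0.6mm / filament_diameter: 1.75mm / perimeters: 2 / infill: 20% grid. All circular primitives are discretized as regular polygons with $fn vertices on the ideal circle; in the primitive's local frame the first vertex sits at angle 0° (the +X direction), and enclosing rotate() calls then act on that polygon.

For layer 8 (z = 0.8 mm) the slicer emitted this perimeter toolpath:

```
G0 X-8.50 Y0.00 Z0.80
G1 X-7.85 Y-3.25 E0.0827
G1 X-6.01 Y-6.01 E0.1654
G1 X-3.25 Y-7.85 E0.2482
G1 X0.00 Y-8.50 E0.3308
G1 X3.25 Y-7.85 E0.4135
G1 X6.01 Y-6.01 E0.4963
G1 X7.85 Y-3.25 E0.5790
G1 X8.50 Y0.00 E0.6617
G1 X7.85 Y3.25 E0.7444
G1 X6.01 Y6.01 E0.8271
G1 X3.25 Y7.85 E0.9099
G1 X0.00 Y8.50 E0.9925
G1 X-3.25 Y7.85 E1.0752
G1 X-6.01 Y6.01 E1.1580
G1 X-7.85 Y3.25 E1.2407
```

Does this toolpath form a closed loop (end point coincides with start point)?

Start point (G0): (-8.50, 0.00). End point (last G1): the path does not return to the start — open.

no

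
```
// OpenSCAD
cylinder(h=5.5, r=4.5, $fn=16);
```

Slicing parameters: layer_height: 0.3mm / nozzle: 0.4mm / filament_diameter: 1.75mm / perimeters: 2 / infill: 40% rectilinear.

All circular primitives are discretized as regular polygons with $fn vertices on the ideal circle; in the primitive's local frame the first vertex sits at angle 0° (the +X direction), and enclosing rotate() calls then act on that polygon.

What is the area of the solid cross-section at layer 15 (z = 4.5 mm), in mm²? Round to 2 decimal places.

61.99 mm²

At z = 4.5 mm: the r=4.5 cylinder contributes a regular 16-gon of circumradius 4.5 (area = (16/2)·4.500²·sin(360°/16) = 61.99 mm²). Overall, the cross-section is a single solid region. Net area = 61.99 mm².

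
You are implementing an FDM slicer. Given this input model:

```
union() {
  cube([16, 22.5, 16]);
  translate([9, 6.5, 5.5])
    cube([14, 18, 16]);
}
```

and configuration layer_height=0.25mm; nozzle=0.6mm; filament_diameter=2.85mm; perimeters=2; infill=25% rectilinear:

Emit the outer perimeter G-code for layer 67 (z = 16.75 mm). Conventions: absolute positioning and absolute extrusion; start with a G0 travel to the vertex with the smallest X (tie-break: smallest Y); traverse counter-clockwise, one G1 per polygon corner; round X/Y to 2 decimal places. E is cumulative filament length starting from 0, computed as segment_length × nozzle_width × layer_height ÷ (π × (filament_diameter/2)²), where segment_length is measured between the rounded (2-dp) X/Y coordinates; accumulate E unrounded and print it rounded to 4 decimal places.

At z = 16.75 mm: the cube is absent (z outside [0, 16]); the cube at (9, 6.5) (footprint 14×18) is included at this height; Combining (union): only the 14×18 cube at (9, 6.5) is present, so the union is just that shape — 1 connected region. The outline is a single polygon with 4 vertices. Extrusion per mm of travel: 0.6 × 0.25 / (π × 1.425²) = 0.023513. Accumulating E over each segment gives final E = 1.5048.

G0 X9.00 Y6.50 Z16.75
G1 X23.00 Y6.50 E0.3292
G1 X23.00 Y24.50 E0.7524
G1 X9.00 Y24.50 E1.0816
G1 X9.00 Y6.50 E1.5048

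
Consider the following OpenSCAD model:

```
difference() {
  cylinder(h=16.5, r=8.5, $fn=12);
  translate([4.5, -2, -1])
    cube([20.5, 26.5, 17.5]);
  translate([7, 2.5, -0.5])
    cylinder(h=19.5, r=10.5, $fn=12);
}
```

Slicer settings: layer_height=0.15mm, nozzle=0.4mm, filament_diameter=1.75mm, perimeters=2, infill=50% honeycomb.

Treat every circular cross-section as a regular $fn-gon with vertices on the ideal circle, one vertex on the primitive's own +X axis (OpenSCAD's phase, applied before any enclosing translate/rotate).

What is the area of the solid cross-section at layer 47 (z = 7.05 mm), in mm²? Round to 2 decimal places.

82.24 mm²

At z = 7.05 mm: the cylinder: section is a regular 12-gon, circumradius r=8.5 (area = (12/2)·8.500²·sin(360°/12) = 216.75 mm²); the cube at (4.5, -2) (footprint 20.5×26.5) is included at this height (area 543.25 mm²); the r=10.5 cylinder at (7, 2.5) gives a regular 12-gon of circumradius 10.5 (constant along its height) (area = (12/2)·10.500²·sin(360°/12) = 330.75 mm²); Taking the first minus the rest: starting from the r=8.5 cylinder (216.75 mm²), the 20.5×26.5 cube at (4.5, -2) partially overlaps it — only the 26.14 mm² overlap (of its 543.25 mm²) is removed, clipping the outline; the r=10.5 cylinder at (7, 2.5) partially overlaps it — only the 108.37 mm² overlap (of its 330.75 mm²) is removed, clipping the outline — area = 82.24 mm². Overall, the cross-section is a single solid region. Net area = 82.24 mm².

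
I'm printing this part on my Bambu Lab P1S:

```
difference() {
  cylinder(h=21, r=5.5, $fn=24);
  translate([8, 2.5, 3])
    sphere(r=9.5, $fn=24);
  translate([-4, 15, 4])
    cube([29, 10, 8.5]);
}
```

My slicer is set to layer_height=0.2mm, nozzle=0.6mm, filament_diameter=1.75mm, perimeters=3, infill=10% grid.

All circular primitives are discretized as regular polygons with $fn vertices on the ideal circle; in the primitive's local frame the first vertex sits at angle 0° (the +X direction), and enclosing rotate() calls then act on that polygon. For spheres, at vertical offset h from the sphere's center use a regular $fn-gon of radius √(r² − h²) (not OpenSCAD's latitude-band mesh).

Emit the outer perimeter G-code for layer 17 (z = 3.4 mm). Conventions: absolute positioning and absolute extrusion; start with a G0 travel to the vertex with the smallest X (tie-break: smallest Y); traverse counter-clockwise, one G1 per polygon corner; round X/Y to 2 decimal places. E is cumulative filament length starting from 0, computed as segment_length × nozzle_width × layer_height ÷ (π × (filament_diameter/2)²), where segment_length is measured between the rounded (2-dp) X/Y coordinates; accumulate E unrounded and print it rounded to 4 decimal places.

At z = 3.4 mm: the cylinder: section is a regular 24-gon, circumradius r=5.5; the r=9.5 sphere at (8, 2.5) contributes a regular 24-gon of circumradius √(9.5²−0.4²) = 9.492; the cube at (-4, 15) is absent (z outside [4, 12.5]); Subtracting the remaining from the first: starting from the r=5.5 cylinder, the r=9.5 sphere at (8, 2.5) partially overlaps it — only the 52.45 mm² overlap (of its 279.80 mm²) is removed, clipping the outline — 1 connected region. The outline is a single polygon with 20 vertices. Extrusion per mm of travel: 0.6 × 0.2 / (π × 0.875²) = 0.049890. Accumulating E over each segment gives final E = 1.5047.

G0 X-5.50 Y0.00 Z3.40
G1 X-5.31 Y-1.42 E0.0715
G1 X-4.76 Y-2.75 E0.1433
G1 X-3.89 Y-3.89 E0.2148
G1 X-2.75 Y-4.76 E0.2864
G1 X-1.42 Y-5.31 E0.3582
G1 X0.00 Y-5.50 E0.4296
G1 X1.42 Y-5.31 E0.5011
G1 X2.27 Y-4.96 E0.5470
G1 X1.29 Y-4.21 E0.6086
G1 X-0.22 Y-2.25 E0.7320
G1 X-1.17 Y0.04 E0.8557
G1 X-1.49 Y2.50 E0.9794
G1 X-1.17 Y4.96 E1.1032
G1 X-1.00 Y5.37 E1.1254
G1 X-1.42 Y5.31 E1.1465
G1 X-2.75 Y4.76 E1.2183
G1 X-3.89 Y3.89 E1.2899
G1 X-4.76 Y2.75 E1.3614
G1 X-5.31 Y1.42 E1.4332
G1 X-5.50 Y0.00 E1.5047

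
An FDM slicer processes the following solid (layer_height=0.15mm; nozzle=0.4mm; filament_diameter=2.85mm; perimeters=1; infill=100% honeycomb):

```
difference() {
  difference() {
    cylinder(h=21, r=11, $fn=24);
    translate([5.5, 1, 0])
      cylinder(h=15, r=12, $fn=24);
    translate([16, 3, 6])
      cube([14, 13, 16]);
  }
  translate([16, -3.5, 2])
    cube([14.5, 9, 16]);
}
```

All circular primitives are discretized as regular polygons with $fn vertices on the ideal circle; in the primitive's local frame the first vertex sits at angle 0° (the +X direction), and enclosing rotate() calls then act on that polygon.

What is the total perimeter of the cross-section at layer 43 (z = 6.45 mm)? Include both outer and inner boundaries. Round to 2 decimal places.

63.65 mm

At z = 6.45 mm: the r=11 cylinder contributes a regular 24-gon of circumradius 11 (perimeter = 2·24·11.000·sin(180°/24) = 68.92 mm); the r=12 cylinder at (5.5, 1) contributes a regular 24-gon of circumradius 12 (perimeter = 2·24·12.000·sin(180°/24) = 75.18 mm); the cube at (16, 3) is present — its section is the full 14×13 rectangle (perimeter 54.00 mm); Taking the first minus the rest: starting from the r=11 cylinder, the r=12 cylinder at (5.5, 1) partially overlaps it — only the 282.89 mm² overlap (of its 447.24 mm²) is removed, clipping the outline; the 14×13 cube at (16, 3) misses the remaining region (no effect) — boundary = 63.65 mm; the cube at (16, -3.5) is present — its section is the full 14.5×9 rectangle (perimeter 47.00 mm); Taking the first minus the rest: starting from that combined region, the 14.5×9 cube at (16, -3.5) misses the remaining region (no effect) — boundary = 63.65 mm. Overall, the cross-section is a single solid region. Total boundary length (outer) = 63.65 mm.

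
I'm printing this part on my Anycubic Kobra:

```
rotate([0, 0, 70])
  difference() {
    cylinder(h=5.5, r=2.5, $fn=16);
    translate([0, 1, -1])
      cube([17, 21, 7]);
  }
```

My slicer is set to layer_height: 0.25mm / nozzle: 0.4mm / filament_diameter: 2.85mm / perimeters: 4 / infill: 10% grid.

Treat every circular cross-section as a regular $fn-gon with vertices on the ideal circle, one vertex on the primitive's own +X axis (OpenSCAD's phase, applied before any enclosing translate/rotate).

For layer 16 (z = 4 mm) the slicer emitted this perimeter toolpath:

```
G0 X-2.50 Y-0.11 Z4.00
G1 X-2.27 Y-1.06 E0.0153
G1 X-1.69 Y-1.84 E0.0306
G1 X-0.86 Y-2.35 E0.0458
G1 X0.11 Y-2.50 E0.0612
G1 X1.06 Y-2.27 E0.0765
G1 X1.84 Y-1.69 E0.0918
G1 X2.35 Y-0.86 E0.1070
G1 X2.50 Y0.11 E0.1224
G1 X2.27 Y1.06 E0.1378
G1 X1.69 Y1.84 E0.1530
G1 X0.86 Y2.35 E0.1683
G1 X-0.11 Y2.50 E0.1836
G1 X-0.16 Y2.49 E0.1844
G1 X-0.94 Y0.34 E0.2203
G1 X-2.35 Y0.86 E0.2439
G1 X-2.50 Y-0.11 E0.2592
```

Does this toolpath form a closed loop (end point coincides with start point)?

yes

Start point (G0): (-2.50, -0.11). End point (last G1): the path returns to the start — closed.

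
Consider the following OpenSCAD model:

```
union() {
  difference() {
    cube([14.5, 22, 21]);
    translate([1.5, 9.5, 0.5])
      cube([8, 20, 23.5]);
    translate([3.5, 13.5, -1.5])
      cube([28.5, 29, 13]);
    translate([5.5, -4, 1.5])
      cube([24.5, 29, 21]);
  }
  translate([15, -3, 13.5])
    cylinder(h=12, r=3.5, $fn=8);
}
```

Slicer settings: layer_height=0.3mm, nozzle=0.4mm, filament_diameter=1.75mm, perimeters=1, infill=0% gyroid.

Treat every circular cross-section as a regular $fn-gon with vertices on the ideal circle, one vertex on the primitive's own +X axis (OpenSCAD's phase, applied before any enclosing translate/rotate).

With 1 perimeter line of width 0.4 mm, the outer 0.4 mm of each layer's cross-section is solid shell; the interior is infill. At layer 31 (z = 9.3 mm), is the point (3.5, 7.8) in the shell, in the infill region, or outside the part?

At z = 9.3 mm: the 14.5×22 cube contributes its full rectangle; the cube at (1.5, 9.5) (footprint 8×20) is included at this height; the cube at (3.5, 13.5) is present — its section is the full 28.5×29 rectangle; the cube at (5.5, -4) is present — its section is the full 24.5×29 rectangle; Taking the first minus the rest: starting from the 14.5×22 cube, the 8×20 cube at (1.5, 9.5) partially overlaps it — only the 100.00 mm² overlap (of its 160.00 mm²) is removed, clipping the outline; the 28.5×29 cube at (3.5, 13.5) partially overlaps it — only the 42.50 mm² overlap (of its 826.50 mm²) is removed, clipping the outline; the 24.5×29 cube at (5.5, -4) partially overlaps it — only the 105.50 mm² overlap (of its 710.50 mm²) is removed, clipping the outline — 1 connected region; the cylinder at (15, -3) is not intersected at this z (z outside [13.5, 25.5]); Combining (union): only the result so far is present, so the union is just that shape — 1 connected region. Overall, the cross-section is a single solid region. The nearest boundary edge runs (1.50, 9.50)→(5.50, 9.50); distance from the point to it = 1.70 mm. The point is inside the cross-section and 1.70 mm from the nearest boundary — more than the 0.4 mm shell width (1 × 0.4), so it's in the infill interior.

infill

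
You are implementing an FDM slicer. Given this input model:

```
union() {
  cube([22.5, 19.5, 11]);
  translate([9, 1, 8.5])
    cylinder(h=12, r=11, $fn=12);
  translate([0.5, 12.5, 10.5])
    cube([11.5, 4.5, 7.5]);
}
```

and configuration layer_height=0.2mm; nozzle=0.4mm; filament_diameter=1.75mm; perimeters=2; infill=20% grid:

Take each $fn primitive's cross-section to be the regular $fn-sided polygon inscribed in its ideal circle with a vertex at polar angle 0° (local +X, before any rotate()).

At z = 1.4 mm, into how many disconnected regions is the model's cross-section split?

1

At z = 1.4 mm: the cube (footprint 22.5×19.5) is included at this height; the cylinder at (9, 1) is absent (z outside [8.5, 20.5]); the cube at (0.5, 12.5) is not intersected at this z (z outside [10.5, 18]); Taking the union: only the 22.5×19.5 cube is present, so the union is just that shape — 1 connected region. The result has 1 disconnected region.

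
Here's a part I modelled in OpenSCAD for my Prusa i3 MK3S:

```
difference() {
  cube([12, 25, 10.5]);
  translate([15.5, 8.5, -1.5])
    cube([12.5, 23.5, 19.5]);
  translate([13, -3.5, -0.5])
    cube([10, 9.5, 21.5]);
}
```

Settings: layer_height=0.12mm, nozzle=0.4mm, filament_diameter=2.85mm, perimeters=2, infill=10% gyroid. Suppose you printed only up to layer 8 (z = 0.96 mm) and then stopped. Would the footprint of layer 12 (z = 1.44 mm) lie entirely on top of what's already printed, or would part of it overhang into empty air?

entirely on top

Compare the two slices. At z = 0.96: the cube (footprint 12×25) is included at this height (area 300.00 mm²); the 12.5×23.5 cube at (15.5, 8.5) contributes its full rectangle (area 293.75 mm²); the cube at (13, -3.5) (footprint 10×9.5) is included at this height (area 95.00 mm²); Taking the first minus the rest: starting from the 12×25 cube (300.00 mm²), the 12.5×23.5 cube at (15.5, 8.5) misses the remaining region (no effect); the 10×9.5 cube at (13, -3.5) misses the remaining region (no effect) — area = 300.00 mm². At z = 1.44: the 12×25 cube contributes its full rectangle (area 300.00 mm²); the cube at (15.5, 8.5) is present — its section is the full 12.5×23.5 rectangle (area 293.75 mm²); the cube at (13, -3.5) is present — its section is the full 10×9.5 rectangle (area 95.00 mm²); After the difference (first − rest): starting from the 12×25 cube (300.00 mm²), the 12.5×23.5 cube at (15.5, 8.5) misses the remaining region (no effect); the 10×9.5 cube at (13, -3.5) misses the remaining region (no effect) — area = 300.00 mm². Checking containment: the cross-section at z = 1.44 is a subset of the cross-section at z = 0.96.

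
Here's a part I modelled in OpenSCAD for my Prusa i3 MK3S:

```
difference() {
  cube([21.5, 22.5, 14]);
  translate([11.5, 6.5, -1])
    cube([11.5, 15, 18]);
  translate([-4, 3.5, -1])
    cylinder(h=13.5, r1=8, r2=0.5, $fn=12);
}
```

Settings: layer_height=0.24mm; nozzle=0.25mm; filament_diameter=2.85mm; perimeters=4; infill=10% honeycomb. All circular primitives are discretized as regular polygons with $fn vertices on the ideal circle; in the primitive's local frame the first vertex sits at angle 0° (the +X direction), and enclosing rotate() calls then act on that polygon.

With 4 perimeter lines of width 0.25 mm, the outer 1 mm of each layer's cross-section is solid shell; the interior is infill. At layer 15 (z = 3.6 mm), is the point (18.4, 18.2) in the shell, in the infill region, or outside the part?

outside

At z = 3.6 mm: the cube (footprint 21.5×22.5) is included at this height; the cube at (11.5, 6.5) (footprint 11.5×15) is included at this height; the cone at (-4, 3.5) (r1=8→r2=0.5) has section circumradius 5.444 here — a regular 12-gon; After the difference (first − rest): starting from the 21.5×22.5 cube, the 11.5×15 cube at (11.5, 6.5) partially overlaps it — only the 150.00 mm² overlap (of its 172.50 mm²) is removed, clipping the outline; the cone at (-4, 3.5) partially overlaps it — only the 6.39 mm² overlap (of its 88.93 mm²) is removed, clipping the outline — 1 connected region. Overall, the cross-section is a single solid region. The nearest boundary edge runs (21.50, 21.50)→(11.50, 21.50); distance from the point to it = 3.30 mm. The point is not inside any of the regions above, so it lies outside the cross-section (3.30 mm from the nearest boundary).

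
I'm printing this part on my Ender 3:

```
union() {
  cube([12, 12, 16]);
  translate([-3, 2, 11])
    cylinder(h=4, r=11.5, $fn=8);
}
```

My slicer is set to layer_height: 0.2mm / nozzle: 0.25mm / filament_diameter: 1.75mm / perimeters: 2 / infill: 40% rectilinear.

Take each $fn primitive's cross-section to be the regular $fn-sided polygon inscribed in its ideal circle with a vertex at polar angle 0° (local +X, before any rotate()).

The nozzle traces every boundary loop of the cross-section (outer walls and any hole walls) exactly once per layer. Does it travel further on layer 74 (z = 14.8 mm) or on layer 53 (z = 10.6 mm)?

layer 74 (z = 14.8 mm)

Layer 74 (z = 14.8): the cube is present — its section is the full 12×12 rectangle (perimeter 48.00 mm); the cylinder at (-3, 2): section is a regular 8-gon, circumradius r=11.5 (perimeter = 2·8·11.500·sin(180°/8) = 70.41 mm); Taking the union: the regions partially overlap (shared area 76.97 mm²), so the edge portions inside another operand are dropped and the merged outline is re-measured after clipping — boundary = 82.27 mm. So its perimeter = 82.27 mm. Layer 53 (z = 10.6): the cube is present — its section is the full 12×12 rectangle (perimeter 48.00 mm); the cylinder at (-3, 2) is absent (z outside [11, 15]); Merging all regions: only the 12×12 cube is present, so the union is just that shape — boundary = 48.00 mm. So its perimeter = 48.00 mm. Layer 74 is larger (82.27 vs 48.00 mm).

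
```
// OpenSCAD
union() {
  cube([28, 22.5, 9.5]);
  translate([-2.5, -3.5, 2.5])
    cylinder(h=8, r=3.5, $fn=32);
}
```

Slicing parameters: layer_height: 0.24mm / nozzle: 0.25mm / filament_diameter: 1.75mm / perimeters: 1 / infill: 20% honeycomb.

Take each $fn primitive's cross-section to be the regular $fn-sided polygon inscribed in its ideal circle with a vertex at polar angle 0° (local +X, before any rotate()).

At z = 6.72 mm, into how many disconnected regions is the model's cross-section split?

2

At z = 6.72 mm: the 28×22.5 cube contributes its full rectangle; the r=3.5 cylinder at (-2.5, -3.5) contributes a regular 32-gon of circumradius 3.5; Merging all regions: the 2 present regions are separate (no shared area or edge), so areas and boundary lengths simply add and each stays a separate island — 2 connected regions. The result has 2 disconnected regions.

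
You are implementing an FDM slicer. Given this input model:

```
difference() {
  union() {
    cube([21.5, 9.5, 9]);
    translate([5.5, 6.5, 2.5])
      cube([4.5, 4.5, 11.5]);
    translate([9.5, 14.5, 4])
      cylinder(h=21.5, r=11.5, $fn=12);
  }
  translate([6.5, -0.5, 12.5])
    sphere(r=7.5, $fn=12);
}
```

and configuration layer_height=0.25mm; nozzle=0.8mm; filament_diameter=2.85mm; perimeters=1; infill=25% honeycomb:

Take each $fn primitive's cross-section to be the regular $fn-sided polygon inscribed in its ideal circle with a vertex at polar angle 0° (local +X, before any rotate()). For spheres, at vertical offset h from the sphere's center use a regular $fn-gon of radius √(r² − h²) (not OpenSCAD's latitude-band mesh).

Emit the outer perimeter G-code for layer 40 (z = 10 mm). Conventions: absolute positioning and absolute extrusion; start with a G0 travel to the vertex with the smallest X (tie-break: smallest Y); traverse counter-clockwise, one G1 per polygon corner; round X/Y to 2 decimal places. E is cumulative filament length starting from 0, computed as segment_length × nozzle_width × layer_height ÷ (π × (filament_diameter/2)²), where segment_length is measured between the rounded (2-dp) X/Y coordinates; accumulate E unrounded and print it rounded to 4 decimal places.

At z = 10 mm: the cube is not intersected at this z (z outside [0, 9]); the cube at (5.5, 6.5) (footprint 4.5×4.5) is included at this height; the r=11.5 cylinder at (9.5, 14.5) gives a regular 12-gon of circumradius 11.5 (constant along its height); Merging all regions: the 4.5×4.5 cube at (5.5, 6.5) lies entirely inside the r=11.5 cylinder at (9.5, 14.5), so the union is just the r=11.5 cylinder at (9.5, 14.5) — 1 connected region; the sphere at (6.5, -0.5): section is a regular 12-gon, circumradius = √(r²−h²) = √(7.5²−2.5²) = 7.071; After the difference (first − rest): starting from the result so far, the r=7.5 sphere at (6.5, -0.5) partially overlaps it — only the 18.36 mm² overlap (of its 150.00 mm²) is removed, clipping the outline — 1 connected region. The outline is a single polygon with 15 vertices. Extrusion per mm of travel: 0.8 × 0.25 / (π × 1.425²) = 0.031351. Accumulating E over each segment gives final E = 2.2536.

G0 X-2.00 Y14.50 Z10.00
G1 X-0.46 Y8.75 E0.1866
G1 X2.82 Y5.47 E0.3320
G1 X2.96 Y5.62 E0.3385
G1 X6.50 Y6.57 E0.4534
G1 X10.04 Y5.62 E0.5683
G1 X11.99 Y3.67 E0.6548
G1 X15.25 Y4.54 E0.7605
G1 X19.46 Y8.75 E0.9472
G1 X21.00 Y14.50 E1.1338
G1 X19.46 Y20.25 E1.3204
G1 X15.25 Y24.46 E1.5071
G1 X9.50 Y26.00 E1.6937
G1 X3.75 Y24.46 E1.8803
G1 X-0.46 Y20.25 E2.0670
G1 X-2.00 Y14.50 E2.2536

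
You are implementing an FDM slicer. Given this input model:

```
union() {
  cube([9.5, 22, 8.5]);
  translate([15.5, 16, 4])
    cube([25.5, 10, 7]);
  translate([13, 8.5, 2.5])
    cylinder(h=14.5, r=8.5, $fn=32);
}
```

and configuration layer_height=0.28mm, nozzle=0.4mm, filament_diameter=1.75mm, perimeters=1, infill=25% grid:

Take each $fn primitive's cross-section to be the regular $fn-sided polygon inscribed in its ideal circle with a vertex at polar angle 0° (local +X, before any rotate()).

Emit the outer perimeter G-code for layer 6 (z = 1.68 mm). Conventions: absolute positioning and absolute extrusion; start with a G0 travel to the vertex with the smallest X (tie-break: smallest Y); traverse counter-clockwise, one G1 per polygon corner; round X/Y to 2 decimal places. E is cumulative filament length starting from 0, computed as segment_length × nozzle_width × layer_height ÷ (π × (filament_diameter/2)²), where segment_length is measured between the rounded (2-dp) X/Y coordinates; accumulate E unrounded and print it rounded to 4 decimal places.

At z = 1.68 mm: the 9.5×22 cube contributes its full rectangle; the cube at (15.5, 16) does not reach this height (z outside [4, 11]); the cylinder at (13, 8.5) does not reach this height (z outside [2.5, 17]); Merging all regions: only the 9.5×22 cube is present, so the union is just that shape — 1 connected region. The outline is a single polygon with 4 vertices. Extrusion per mm of travel: 0.4 × 0.28 / (π × 0.875²) = 0.046564. Accumulating E over each segment gives final E = 2.9335.

G0 X0.00 Y0.00 Z1.68
G1 X9.50 Y0.00 E0.4424
G1 X9.50 Y22.00 E1.4668
G1 X0.00 Y22.00 E1.9091
G1 X0.00 Y0.00 E2.9335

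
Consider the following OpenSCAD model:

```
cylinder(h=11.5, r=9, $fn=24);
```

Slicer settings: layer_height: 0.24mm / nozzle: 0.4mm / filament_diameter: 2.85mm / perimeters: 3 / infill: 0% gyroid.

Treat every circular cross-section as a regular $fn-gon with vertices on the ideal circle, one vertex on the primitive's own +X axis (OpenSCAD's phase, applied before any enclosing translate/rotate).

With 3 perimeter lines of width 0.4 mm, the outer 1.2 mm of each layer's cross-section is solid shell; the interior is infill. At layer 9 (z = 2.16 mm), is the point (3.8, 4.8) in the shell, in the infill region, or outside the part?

At z = 2.16 mm: the cylinder: section is a regular 24-gon, circumradius r=9. Overall, the cross-section is a single solid region. The nearest boundary edge runs (6.36, 6.36)→(4.50, 7.79); distance from the point to it = 2.80 mm. The point is inside the cross-section and 2.80 mm from the nearest boundary — more than the 1.2 mm shell width (3 × 0.4), so it's in the infill interior.

infill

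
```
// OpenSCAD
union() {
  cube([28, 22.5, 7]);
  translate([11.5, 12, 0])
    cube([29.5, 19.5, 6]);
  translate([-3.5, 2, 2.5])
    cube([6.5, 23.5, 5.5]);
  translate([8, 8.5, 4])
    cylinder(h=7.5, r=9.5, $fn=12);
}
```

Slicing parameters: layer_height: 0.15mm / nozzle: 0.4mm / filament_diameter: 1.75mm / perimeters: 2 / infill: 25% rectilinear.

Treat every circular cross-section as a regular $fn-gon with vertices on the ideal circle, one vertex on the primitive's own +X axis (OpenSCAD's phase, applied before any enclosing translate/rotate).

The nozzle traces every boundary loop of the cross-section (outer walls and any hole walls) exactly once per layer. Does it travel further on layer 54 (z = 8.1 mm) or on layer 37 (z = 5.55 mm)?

Layer 54 (z = 8.1): the cube does not reach this height (z outside [0, 7]); the cube at (11.5, 12) does not reach this height (z outside [0, 6]); the cube at (-3.5, 2) does not reach this height (z outside [2.5, 8]); the r=9.5 cylinder at (8, 8.5) contributes a regular 12-gon of circumradius 9.5 (perimeter = 2·12·9.500·sin(180°/12) = 59.01 mm); Combining (union): only the r=9.5 cylinder at (8, 8.5) is present, so the union is just that shape — boundary = 59.01 mm. So its perimeter = 59.01 mm. Layer 37 (z = 5.55): the 28×22.5 cube contributes its full rectangle (perimeter 101.00 mm); the 29.5×19.5 cube at (11.5, 12) contributes its full rectangle (perimeter 98.00 mm); the 6.5×23.5 cube at (-3.5, 2) contributes its full rectangle (perimeter 60.00 mm); the cylinder at (8, 8.5): section is a regular 12-gon, circumradius r=9.5 (perimeter = 2·12·9.500·sin(180°/12) = 59.01 mm); Combining (union): the regions partially overlap (shared area 501.77 mm²), so the edge portions inside another operand are dropped and the merged outline is re-measured after clipping — boundary = 158.26 mm. So its perimeter = 158.26 mm. Layer 37 is larger (158.26 vs 59.01 mm).

layer 37 (z = 5.55 mm)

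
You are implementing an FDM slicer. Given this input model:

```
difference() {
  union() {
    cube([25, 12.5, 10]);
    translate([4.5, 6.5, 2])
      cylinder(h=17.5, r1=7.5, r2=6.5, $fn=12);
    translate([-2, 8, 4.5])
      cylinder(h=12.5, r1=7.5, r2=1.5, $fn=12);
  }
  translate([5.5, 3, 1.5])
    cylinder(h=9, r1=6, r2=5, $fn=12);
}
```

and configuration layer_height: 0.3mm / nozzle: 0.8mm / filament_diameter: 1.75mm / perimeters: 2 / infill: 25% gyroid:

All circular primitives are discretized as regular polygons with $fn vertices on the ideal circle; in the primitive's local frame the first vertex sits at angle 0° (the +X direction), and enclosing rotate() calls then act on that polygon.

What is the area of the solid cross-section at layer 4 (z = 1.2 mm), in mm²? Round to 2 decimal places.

312.50 mm²

At z = 1.2 mm: the cube (footprint 25×12.5) is included at this height (area 312.50 mm²); the cone at (4.5, 6.5) is absent (z outside [2, 19.5]); the cone at (-2, 8) is absent (z outside [4.5, 17]); Merging all regions: only the 25×12.5 cube is present, so the union is just that shape — area = 312.50 mm²; the cone at (5.5, 3) does not reach this height (z outside [1.5, 10.5]); Taking the first minus the rest: none of the subtracted shapes is present at this height, so that combined region is unchanged — area = 312.50 mm². Overall, the cross-section is a single solid region. Net area = 312.50 mm².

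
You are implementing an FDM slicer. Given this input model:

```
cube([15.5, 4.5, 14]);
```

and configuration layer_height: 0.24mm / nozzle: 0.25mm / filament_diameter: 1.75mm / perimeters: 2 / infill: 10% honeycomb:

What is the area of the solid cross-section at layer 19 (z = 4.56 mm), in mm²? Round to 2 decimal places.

69.75 mm²

At z = 4.56 mm: the cube (footprint 15.5×4.5) is included at this height (area 69.75 mm²). Overall, the cross-section is a single solid region. Net area = 69.75 mm².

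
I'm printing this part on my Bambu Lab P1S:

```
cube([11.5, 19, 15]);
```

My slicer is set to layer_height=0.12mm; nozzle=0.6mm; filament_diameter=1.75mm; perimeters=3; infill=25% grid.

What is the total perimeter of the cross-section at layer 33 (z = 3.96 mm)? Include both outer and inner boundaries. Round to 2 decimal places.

61.00 mm

At z = 3.96 mm: the 11.5×19 cube contributes its full rectangle (perimeter 61.00 mm). Overall, the cross-section is a single solid region. Total boundary length (outer) = 61.00 mm.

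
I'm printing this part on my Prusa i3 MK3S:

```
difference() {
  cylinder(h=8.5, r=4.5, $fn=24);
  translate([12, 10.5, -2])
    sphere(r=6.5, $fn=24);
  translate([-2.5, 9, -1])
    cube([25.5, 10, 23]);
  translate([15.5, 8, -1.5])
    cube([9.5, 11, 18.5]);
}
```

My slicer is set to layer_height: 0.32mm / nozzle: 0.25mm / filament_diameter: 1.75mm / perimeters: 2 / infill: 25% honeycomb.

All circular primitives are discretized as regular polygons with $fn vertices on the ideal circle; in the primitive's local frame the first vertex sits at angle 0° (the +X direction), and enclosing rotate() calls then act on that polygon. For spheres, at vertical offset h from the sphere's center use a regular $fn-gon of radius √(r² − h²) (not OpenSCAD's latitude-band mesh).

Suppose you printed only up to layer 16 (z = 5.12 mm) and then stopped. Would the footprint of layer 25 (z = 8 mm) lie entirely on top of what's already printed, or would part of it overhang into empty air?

entirely on top

Compare the two slices. At z = 5.12: the cylinder: section is a regular 24-gon, circumradius r=4.5 (area = (24/2)·4.500²·sin(360°/24) = 62.89 mm²); the sphere at (12, 10.5) does not reach this height (|z−center|=7.120 > r=6.5); the 25.5×10 cube at (-2.5, 9) contributes its full rectangle (area 255.00 mm²); the cube at (15.5, 8) (footprint 9.5×11) is included at this height (area 104.50 mm²); After the difference (first − rest): starting from the r=4.5 cylinder (62.89 mm²), the 25.5×10 cube at (-2.5, 9) misses the remaining region (no effect); the 9.5×11 cube at (15.5, 8) misses the remaining region (no effect) — area = 62.89 mm². At z = 8: the r=4.5 cylinder contributes a regular 24-gon of circumradius 4.5 (area = (24/2)·4.500²·sin(360°/24) = 62.89 mm²); the sphere at (12, 10.5) is not intersected at this z (|z−center|=10.000 > r=6.5); the cube at (-2.5, 9) (footprint 25.5×10) is included at this height (area 255.00 mm²); the cube at (15.5, 8) is present — its section is the full 9.5×11 rectangle (area 104.50 mm²); Taking the first minus the rest: starting from the r=4.5 cylinder (62.89 mm²), the 25.5×10 cube at (-2.5, 9) misses the remaining region (no effect); the 9.5×11 cube at (15.5, 8) misses the remaining region (no effect) — area = 62.89 mm². Checking containment: the cross-section at z = 8 is a subset of the cross-section at z = 5.12.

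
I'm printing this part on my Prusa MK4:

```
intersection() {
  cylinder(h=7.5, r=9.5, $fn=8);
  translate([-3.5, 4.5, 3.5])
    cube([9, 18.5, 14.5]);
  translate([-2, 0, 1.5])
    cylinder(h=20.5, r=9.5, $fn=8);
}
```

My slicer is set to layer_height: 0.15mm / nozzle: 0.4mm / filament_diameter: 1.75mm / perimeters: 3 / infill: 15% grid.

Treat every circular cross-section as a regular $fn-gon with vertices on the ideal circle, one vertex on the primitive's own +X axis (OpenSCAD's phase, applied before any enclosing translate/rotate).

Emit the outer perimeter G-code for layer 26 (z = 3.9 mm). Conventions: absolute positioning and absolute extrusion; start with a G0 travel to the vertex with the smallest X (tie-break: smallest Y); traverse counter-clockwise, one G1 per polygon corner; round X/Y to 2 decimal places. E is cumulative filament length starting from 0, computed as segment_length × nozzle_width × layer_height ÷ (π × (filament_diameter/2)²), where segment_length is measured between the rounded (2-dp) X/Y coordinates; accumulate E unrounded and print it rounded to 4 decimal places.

At z = 3.9 mm: the cylinder: section is a regular 8-gon, circumradius r=9.5; the cube at (-3.5, 4.5) (footprint 9×18.5) is included at this height; the r=9.5 cylinder at (-2, 0) gives a regular 8-gon of circumradius 9.5 (constant along its height); After intersecting: the 9×18.5 cube at (-3.5, 4.5) partially overlaps the r=9.5 cylinder; clipping to the common part keeps 36.20 mm²; the r=9.5 cylinder at (-2, 0) partially overlaps the running intersection; clipping to the common part keeps 30.62 mm² — 1 connected region. The outline is a single polygon with 6 vertices. Extrusion per mm of travel: 0.4 × 0.15 / (π × 0.875²) = 0.024945. Accumulating E over each segment gives final E = 0.5943.

G0 X-3.50 Y4.50 Z3.90
G1 X5.50 Y4.50 E0.2245
G1 X5.50 Y4.83 E0.2327
G1 X4.72 Y6.72 E0.2837
G1 X-1.00 Y9.09 E0.4382
G1 X-3.50 Y8.05 E0.5057
G1 X-3.50 Y4.50 E0.5943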